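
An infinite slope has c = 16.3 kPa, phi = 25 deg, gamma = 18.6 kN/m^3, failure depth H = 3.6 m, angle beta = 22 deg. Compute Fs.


Using Fs = c / (gamma*H*sin(beta)*cos(beta)) + tan(phi)/tan(beta)
Cohesion contribution = 16.3 / (18.6*3.6*sin(22)*cos(22))
Cohesion contribution = 0.700859
Friction contribution = tan(25)/tan(22) = 1.15415
Fs = 0.700859 + 1.15415
Fs = 1.855


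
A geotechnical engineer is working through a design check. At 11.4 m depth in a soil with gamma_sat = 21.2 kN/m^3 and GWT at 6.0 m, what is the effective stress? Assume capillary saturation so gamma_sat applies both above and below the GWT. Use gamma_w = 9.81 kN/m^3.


Result: 188.71 kPa

Derivation:
Total stress = gamma_sat * depth
sigma = 21.2 * 11.4 = 241.68 kPa
Pore water pressure u = gamma_w * (depth - d_wt)
u = 9.81 * (11.4 - 6.0) = 52.974 kPa
Effective stress = sigma - u
sigma' = 241.68 - 52.974 = 188.71 kPa


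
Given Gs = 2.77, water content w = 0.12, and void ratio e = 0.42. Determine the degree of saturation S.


Using S = Gs * w / e
S = 2.77 * 0.12 / 0.42
S = 0.7914


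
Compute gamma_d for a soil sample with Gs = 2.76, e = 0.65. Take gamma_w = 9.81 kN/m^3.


Using gamma_d = Gs * gamma_w / (1 + e)
gamma_d = 2.76 * 9.81 / (1 + 0.65)
gamma_d = 2.76 * 9.81 / 1.65
gamma_d = 16.409 kN/m^3


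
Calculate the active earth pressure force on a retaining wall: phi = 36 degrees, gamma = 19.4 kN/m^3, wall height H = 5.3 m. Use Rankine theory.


Compute active earth pressure coefficient:
Ka = tan^2(45 - phi/2) = tan^2(27.0) = 0.259616
Compute active force:
Pa = 0.5 * Ka * gamma * H^2
Pa = 0.5 * 0.259616 * 19.4 * 5.3^2
Pa = 70.74 kN/m


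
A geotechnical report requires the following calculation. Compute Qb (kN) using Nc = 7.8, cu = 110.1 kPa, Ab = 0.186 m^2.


Using Qb = Nc * cu * Ab
Qb = 7.8 * 110.1 * 0.186
Qb = 159.73 kN


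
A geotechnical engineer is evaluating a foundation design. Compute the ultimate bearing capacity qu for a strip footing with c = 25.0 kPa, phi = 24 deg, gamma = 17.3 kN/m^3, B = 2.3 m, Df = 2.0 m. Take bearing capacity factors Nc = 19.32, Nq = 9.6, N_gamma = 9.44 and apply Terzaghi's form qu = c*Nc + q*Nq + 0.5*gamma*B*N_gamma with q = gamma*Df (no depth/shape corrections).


Compute qu = c*Nc + gamma*Df*Nq + 0.5*gamma*B*N_gamma
Term 1: 25.0 * 19.32 = 483.0
Term 2: 17.3 * 2.0 * 9.6 = 332.16
Term 3: 0.5 * 17.3 * 2.3 * 9.44 = 187.8088
qu = 483.0 + 332.16 + 187.8088
qu = 1002.97 kPa


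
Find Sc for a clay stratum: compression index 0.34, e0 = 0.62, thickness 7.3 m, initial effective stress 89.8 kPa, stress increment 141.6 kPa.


Using Sc = Cc * H / (1 + e0) * log10((sigma0 + delta_sigma) / sigma0)
Stress ratio = (89.8 + 141.6) / 89.8 = 2.57684
log10(2.57684) = 0.411087
Cc * H / (1 + e0) = 0.34 * 7.3 / (1 + 0.62) = 1.5321
Sc = 1.5321 * 0.411087
Sc = 0.6298 m


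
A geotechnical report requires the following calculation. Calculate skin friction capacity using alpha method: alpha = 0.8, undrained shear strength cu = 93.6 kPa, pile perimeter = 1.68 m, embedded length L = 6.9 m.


Result: 868.01 kN

Derivation:
Using Qs = alpha * cu * perimeter * L
Qs = 0.8 * 93.6 * 1.68 * 6.9
Qs = 868.01 kN


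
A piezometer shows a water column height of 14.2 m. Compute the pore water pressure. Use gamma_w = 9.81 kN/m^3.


Result: 139.3 kPa

Derivation:
Using u = gamma_w * h_w
u = 9.81 * 14.2
u = 139.3 kPa


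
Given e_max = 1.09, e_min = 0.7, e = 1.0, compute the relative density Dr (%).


Result: 23.08 %

Derivation:
Using Dr = (e_max - e) / (e_max - e_min) * 100
e_max - e = 1.09 - 1.0 = 0.09
e_max - e_min = 1.09 - 0.7 = 0.39
Dr = 0.09 / 0.39 * 100
Dr = 23.08 %


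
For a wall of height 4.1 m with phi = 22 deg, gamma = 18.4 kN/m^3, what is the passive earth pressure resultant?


Compute passive earth pressure coefficient:
Kp = tan^2(45 + phi/2) = tan^2(56.0) = 2.197987
Compute passive force:
Pp = 0.5 * Kp * gamma * H^2
Pp = 0.5 * 2.197987 * 18.4 * 4.1^2
Pp = 339.92 kN/m


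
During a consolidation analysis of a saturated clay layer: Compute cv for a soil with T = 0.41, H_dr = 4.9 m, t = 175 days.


Using cv = T * H_dr^2 / t
H_dr^2 = 4.9^2 = 24.01
cv = 0.41 * 24.01 / 175
cv = 0.05625 m^2/day


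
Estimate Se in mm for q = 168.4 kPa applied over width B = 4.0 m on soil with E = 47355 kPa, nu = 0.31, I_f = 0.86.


Using Se = q * B * (1 - nu^2) * I_f / E
1 - nu^2 = 1 - 0.31^2 = 0.9039
Se = 168.4 * 4.0 * 0.9039 * 0.86 / 47355
Se = 0.011057 m
Convert to mm: Se = 0.011057 * 1000 = 11.057 mm


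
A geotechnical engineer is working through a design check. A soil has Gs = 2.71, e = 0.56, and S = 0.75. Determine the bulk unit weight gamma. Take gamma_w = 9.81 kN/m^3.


Using gamma = gamma_w * (Gs + S*e) / (1 + e)
Numerator: Gs + S*e = 2.71 + 0.75*0.56 = 3.13
Denominator: 1 + e = 1 + 0.56 = 1.56
gamma = 9.81 * 3.13 / 1.56
gamma = 19.683 kN/m^3


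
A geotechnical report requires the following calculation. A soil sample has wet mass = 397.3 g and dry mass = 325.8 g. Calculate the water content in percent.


Result: 21.95 %

Derivation:
Using w = (m_wet - m_dry) / m_dry * 100
m_wet - m_dry = 397.3 - 325.8 = 71.5 g
w = 71.5 / 325.8 * 100
w = 21.95 %


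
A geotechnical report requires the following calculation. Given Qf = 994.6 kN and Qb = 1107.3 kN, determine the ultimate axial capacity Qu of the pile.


Using Qu = Qf + Qb
Qu = 994.6 + 1107.3
Qu = 2101.9 kN


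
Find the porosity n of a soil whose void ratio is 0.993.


Using the relation n = e / (1 + e)
n = 0.993 / (1 + 0.993)
n = 0.993 / 1.993
n = 0.4982


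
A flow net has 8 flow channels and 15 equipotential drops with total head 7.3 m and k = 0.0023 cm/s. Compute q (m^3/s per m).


Result: 8.955e-05 m^3/s per m

Derivation:
Convert k to m/s for unit consistency with H:
k = 0.0023 cm/s = 0.0023 / 100 m/s = 2.3e-05 m/s
Using q = k * H * Nf / Nd
Nf / Nd = 8 / 15 = 0.5333
q = 2.3e-05 * 7.3 * 0.5333
q = 8.955e-05 m^3/s per m


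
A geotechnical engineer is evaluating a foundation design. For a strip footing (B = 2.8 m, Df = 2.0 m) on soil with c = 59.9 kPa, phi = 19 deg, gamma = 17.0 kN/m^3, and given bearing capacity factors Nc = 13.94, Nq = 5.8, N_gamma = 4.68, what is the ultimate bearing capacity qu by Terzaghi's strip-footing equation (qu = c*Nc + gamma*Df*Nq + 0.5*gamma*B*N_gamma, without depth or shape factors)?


Result: 1143.59 kPa

Derivation:
Compute qu = c*Nc + gamma*Df*Nq + 0.5*gamma*B*N_gamma
Term 1: 59.9 * 13.94 = 835.006
Term 2: 17.0 * 2.0 * 5.8 = 197.2
Term 3: 0.5 * 17.0 * 2.8 * 4.68 = 111.384
qu = 835.006 + 197.2 + 111.384
qu = 1143.59 kPa


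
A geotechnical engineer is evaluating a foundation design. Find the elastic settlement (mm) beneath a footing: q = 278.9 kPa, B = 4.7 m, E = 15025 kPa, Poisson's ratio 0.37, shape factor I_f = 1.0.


Using Se = q * B * (1 - nu^2) * I_f / E
1 - nu^2 = 1 - 0.37^2 = 0.8631
Se = 278.9 * 4.7 * 0.8631 * 1.0 / 15025
Se = 0.075300 m
Convert to mm: Se = 0.075300 * 1000 = 75.3 mm


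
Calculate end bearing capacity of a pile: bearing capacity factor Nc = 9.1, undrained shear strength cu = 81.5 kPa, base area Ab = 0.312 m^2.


Using Qb = Nc * cu * Ab
Qb = 9.1 * 81.5 * 0.312
Qb = 231.39 kN


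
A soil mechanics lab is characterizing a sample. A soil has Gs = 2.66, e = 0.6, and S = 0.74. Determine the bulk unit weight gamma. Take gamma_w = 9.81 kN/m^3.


Using gamma = gamma_w * (Gs + S*e) / (1 + e)
Numerator: Gs + S*e = 2.66 + 0.74*0.6 = 3.104
Denominator: 1 + e = 1 + 0.6 = 1.6
gamma = 9.81 * 3.104 / 1.6
gamma = 19.031 kN/m^3


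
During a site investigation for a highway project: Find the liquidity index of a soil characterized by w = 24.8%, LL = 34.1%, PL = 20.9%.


Result: 0.295

Derivation:
First compute the plasticity index:
PI = LL - PL = 34.1 - 20.9 = 13.2
Then compute the liquidity index:
LI = (w - PL) / PI
LI = (24.8 - 20.9) / 13.2
LI = 0.295


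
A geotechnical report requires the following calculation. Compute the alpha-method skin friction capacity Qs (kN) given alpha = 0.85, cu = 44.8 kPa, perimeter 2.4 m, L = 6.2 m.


Using Qs = alpha * cu * perimeter * L
Qs = 0.85 * 44.8 * 2.4 * 6.2
Qs = 566.63 kN


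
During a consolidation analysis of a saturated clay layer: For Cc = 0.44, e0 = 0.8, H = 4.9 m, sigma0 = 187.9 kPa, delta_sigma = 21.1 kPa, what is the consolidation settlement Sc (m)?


Using Sc = Cc * H / (1 + e0) * log10((sigma0 + delta_sigma) / sigma0)
Stress ratio = (187.9 + 21.1) / 187.9 = 1.11229
log10(1.11229) = 0.0462195
Cc * H / (1 + e0) = 0.44 * 4.9 / (1 + 0.8) = 1.19778
Sc = 1.19778 * 0.0462195
Sc = 0.0554 m


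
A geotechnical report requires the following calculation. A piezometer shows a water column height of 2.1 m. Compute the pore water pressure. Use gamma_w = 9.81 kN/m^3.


Using u = gamma_w * h_w
u = 9.81 * 2.1
u = 20.6 kPa


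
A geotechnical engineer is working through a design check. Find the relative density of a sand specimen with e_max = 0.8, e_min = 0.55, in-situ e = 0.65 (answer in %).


Result: 60.0 %

Derivation:
Using Dr = (e_max - e) / (e_max - e_min) * 100
e_max - e = 0.8 - 0.65 = 0.15
e_max - e_min = 0.8 - 0.55 = 0.25
Dr = 0.15 / 0.25 * 100
Dr = 60.0 %


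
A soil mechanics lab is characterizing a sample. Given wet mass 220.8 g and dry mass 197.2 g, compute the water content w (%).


Using w = (m_wet - m_dry) / m_dry * 100
m_wet - m_dry = 220.8 - 197.2 = 23.6 g
w = 23.6 / 197.2 * 100
w = 11.97 %


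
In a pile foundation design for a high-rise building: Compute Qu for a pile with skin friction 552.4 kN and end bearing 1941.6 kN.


Result: 2494.0 kN

Derivation:
Using Qu = Qf + Qb
Qu = 552.4 + 1941.6
Qu = 2494.0 kN


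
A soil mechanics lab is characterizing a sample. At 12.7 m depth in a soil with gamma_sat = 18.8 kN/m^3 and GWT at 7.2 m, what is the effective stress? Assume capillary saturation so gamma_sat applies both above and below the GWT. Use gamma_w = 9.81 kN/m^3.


Total stress = gamma_sat * depth
sigma = 18.8 * 12.7 = 238.76 kPa
Pore water pressure u = gamma_w * (depth - d_wt)
u = 9.81 * (12.7 - 7.2) = 53.955 kPa
Effective stress = sigma - u
sigma' = 238.76 - 53.955 = 184.81 kPa


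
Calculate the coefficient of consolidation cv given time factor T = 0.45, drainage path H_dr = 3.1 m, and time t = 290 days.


Using cv = T * H_dr^2 / t
H_dr^2 = 3.1^2 = 9.61
cv = 0.45 * 9.61 / 290
cv = 0.01491 m^2/day


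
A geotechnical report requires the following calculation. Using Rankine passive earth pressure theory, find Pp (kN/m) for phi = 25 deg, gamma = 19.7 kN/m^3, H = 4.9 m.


Result: 582.71 kN/m

Derivation:
Compute passive earth pressure coefficient:
Kp = tan^2(45 + phi/2) = tan^2(57.5) = 2.463913
Compute passive force:
Pp = 0.5 * Kp * gamma * H^2
Pp = 0.5 * 2.463913 * 19.7 * 4.9^2
Pp = 582.71 kN/m


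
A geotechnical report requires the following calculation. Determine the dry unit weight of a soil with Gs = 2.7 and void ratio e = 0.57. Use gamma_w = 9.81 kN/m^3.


Using gamma_d = Gs * gamma_w / (1 + e)
gamma_d = 2.7 * 9.81 / (1 + 0.57)
gamma_d = 2.7 * 9.81 / 1.57
gamma_d = 16.871 kN/m^3


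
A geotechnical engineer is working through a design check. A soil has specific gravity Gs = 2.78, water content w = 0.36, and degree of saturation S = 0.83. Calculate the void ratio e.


Using the relation e = Gs * w / S
e = 2.78 * 0.36 / 0.83
e = 1.2058


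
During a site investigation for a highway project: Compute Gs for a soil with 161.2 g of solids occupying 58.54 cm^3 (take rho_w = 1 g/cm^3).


Using Gs = m_s / (V_s * rho_w)
Since rho_w = 1 g/cm^3:
Gs = 161.2 / 58.54
Gs = 2.754


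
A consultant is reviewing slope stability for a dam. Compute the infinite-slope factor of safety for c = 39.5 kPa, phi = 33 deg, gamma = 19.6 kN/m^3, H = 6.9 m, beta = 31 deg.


Result: 1.742

Derivation:
Using Fs = c / (gamma*H*sin(beta)*cos(beta)) + tan(phi)/tan(beta)
Cohesion contribution = 39.5 / (19.6*6.9*sin(31)*cos(31))
Cohesion contribution = 0.661587
Friction contribution = tan(33)/tan(31) = 1.0808
Fs = 0.661587 + 1.0808
Fs = 1.742


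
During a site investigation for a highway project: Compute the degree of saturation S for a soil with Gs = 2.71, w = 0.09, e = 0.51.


Result: 0.4782

Derivation:
Using S = Gs * w / e
S = 2.71 * 0.09 / 0.51
S = 0.4782


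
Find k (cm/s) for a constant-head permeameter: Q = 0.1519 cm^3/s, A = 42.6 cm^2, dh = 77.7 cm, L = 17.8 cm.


Compute hydraulic gradient:
i = dh / L = 77.7 / 17.8 = 4.36517
Then apply Darcy's law:
k = Q / (A * i)
k = 0.1519 / (42.6 * 4.36517)
k = 0.1519 / 185.956
k = 0.000817 cm/s


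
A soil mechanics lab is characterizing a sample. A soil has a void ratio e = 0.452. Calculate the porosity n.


Using the relation n = e / (1 + e)
n = 0.452 / (1 + 0.452)
n = 0.452 / 1.452
n = 0.3113


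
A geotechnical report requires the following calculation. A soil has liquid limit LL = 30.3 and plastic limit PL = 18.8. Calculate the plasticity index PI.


Result: 11.5

Derivation:
Using PI = LL - PL
PI = 30.3 - 18.8
PI = 11.5


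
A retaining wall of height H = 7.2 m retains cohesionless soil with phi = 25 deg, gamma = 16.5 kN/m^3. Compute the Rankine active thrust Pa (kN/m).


Compute active earth pressure coefficient:
Ka = tan^2(45 - phi/2) = tan^2(32.5) = 0.405859
Compute active force:
Pa = 0.5 * Ka * gamma * H^2
Pa = 0.5 * 0.405859 * 16.5 * 7.2^2
Pa = 173.58 kN/m


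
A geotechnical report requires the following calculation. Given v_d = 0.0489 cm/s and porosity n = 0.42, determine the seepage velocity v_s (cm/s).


Using v_s = v_d / n
v_s = 0.0489 / 0.42
v_s = 0.11643 cm/s


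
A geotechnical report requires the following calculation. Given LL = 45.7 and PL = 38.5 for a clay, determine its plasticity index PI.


Result: 7.2

Derivation:
Using PI = LL - PL
PI = 45.7 - 38.5
PI = 7.2


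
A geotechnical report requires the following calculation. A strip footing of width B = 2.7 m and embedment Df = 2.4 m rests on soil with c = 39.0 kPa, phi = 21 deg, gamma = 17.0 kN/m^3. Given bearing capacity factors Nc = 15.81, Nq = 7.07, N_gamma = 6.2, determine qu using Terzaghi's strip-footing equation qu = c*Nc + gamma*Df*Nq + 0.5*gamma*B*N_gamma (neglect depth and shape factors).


Compute qu = c*Nc + gamma*Df*Nq + 0.5*gamma*B*N_gamma
Term 1: 39.0 * 15.81 = 616.59
Term 2: 17.0 * 2.4 * 7.07 = 288.456
Term 3: 0.5 * 17.0 * 2.7 * 6.2 = 142.29
qu = 616.59 + 288.456 + 142.29
qu = 1047.34 kPa


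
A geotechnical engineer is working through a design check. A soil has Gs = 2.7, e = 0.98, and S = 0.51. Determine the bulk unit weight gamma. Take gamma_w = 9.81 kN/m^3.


Using gamma = gamma_w * (Gs + S*e) / (1 + e)
Numerator: Gs + S*e = 2.7 + 0.51*0.98 = 3.1998
Denominator: 1 + e = 1 + 0.98 = 1.98
gamma = 9.81 * 3.1998 / 1.98
gamma = 15.854 kN/m^3


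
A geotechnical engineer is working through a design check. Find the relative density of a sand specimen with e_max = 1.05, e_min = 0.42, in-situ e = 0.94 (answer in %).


Using Dr = (e_max - e) / (e_max - e_min) * 100
e_max - e = 1.05 - 0.94 = 0.11
e_max - e_min = 1.05 - 0.42 = 0.63
Dr = 0.11 / 0.63 * 100
Dr = 17.46 %


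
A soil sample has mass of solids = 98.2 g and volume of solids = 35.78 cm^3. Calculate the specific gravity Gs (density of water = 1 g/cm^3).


Result: 2.745

Derivation:
Using Gs = m_s / (V_s * rho_w)
Since rho_w = 1 g/cm^3:
Gs = 98.2 / 35.78
Gs = 2.745


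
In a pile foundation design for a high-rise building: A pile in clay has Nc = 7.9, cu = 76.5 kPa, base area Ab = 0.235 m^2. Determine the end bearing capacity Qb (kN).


Result: 142.02 kN

Derivation:
Using Qb = Nc * cu * Ab
Qb = 7.9 * 76.5 * 0.235
Qb = 142.02 kN


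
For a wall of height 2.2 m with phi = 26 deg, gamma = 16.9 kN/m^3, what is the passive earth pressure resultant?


Result: 104.74 kN/m

Derivation:
Compute passive earth pressure coefficient:
Kp = tan^2(45 + phi/2) = tan^2(58.0) = 2.561071
Compute passive force:
Pp = 0.5 * Kp * gamma * H^2
Pp = 0.5 * 2.561071 * 16.9 * 2.2^2
Pp = 104.74 kN/m


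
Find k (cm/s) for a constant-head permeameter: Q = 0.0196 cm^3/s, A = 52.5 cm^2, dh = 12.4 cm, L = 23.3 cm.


Result: 0.000702 cm/s

Derivation:
Compute hydraulic gradient:
i = dh / L = 12.4 / 23.3 = 0.532189
Then apply Darcy's law:
k = Q / (A * i)
k = 0.0196 / (52.5 * 0.532189)
k = 0.0196 / 27.9399
k = 0.000702 cm/s


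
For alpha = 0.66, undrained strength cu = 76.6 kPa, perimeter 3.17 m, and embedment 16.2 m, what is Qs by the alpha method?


Result: 2596.25 kN

Derivation:
Using Qs = alpha * cu * perimeter * L
Qs = 0.66 * 76.6 * 3.17 * 16.2
Qs = 2596.25 kN


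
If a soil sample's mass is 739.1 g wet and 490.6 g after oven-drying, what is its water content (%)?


Using w = (m_wet - m_dry) / m_dry * 100
m_wet - m_dry = 739.1 - 490.6 = 248.5 g
w = 248.5 / 490.6 * 100
w = 50.65 %


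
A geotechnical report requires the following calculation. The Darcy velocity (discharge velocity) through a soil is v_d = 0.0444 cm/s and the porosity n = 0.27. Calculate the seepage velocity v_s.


Using v_s = v_d / n
v_s = 0.0444 / 0.27
v_s = 0.16444 cm/s


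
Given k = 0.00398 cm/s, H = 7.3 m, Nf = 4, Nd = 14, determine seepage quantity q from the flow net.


Convert k to m/s for unit consistency with H:
k = 0.00398 cm/s = 0.00398 / 100 m/s = 3.98e-05 m/s
Using q = k * H * Nf / Nd
Nf / Nd = 4 / 14 = 0.2857
q = 3.98e-05 * 7.3 * 0.2857
q = 8.301e-05 m^3/s per m


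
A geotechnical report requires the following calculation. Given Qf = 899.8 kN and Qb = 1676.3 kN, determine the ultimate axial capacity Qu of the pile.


Using Qu = Qf + Qb
Qu = 899.8 + 1676.3
Qu = 2576.1 kN


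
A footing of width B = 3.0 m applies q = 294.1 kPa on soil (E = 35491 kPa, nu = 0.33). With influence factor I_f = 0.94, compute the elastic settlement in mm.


Result: 20.823 mm

Derivation:
Using Se = q * B * (1 - nu^2) * I_f / E
1 - nu^2 = 1 - 0.33^2 = 0.8911
Se = 294.1 * 3.0 * 0.8911 * 0.94 / 35491
Se = 0.020823 m
Convert to mm: Se = 0.020823 * 1000 = 20.823 mm


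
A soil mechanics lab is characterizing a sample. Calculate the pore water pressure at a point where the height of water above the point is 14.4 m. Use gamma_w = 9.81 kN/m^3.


Result: 141.26 kPa

Derivation:
Using u = gamma_w * h_w
u = 9.81 * 14.4
u = 141.26 kPa


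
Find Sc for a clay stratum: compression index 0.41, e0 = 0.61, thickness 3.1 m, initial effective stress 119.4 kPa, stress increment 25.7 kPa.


Result: 0.0668 m

Derivation:
Using Sc = Cc * H / (1 + e0) * log10((sigma0 + delta_sigma) / sigma0)
Stress ratio = (119.4 + 25.7) / 119.4 = 1.21524
log10(1.21524) = 0.0846631
Cc * H / (1 + e0) = 0.41 * 3.1 / (1 + 0.61) = 0.789441
Sc = 0.789441 * 0.0846631
Sc = 0.0668 m


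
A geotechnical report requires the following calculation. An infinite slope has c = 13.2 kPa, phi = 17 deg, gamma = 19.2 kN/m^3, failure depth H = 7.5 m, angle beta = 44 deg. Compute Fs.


Result: 0.5

Derivation:
Using Fs = c / (gamma*H*sin(beta)*cos(beta)) + tan(phi)/tan(beta)
Cohesion contribution = 13.2 / (19.2*7.5*sin(44)*cos(44))
Cohesion contribution = 0.183445
Friction contribution = tan(17)/tan(44) = 0.316593
Fs = 0.183445 + 0.316593
Fs = 0.5


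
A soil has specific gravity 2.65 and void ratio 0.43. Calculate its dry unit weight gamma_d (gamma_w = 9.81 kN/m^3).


Result: 18.179 kN/m^3

Derivation:
Using gamma_d = Gs * gamma_w / (1 + e)
gamma_d = 2.65 * 9.81 / (1 + 0.43)
gamma_d = 2.65 * 9.81 / 1.43
gamma_d = 18.179 kN/m^3


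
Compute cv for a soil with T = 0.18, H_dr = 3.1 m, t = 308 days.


Result: 0.00562 m^2/day

Derivation:
Using cv = T * H_dr^2 / t
H_dr^2 = 3.1^2 = 9.61
cv = 0.18 * 9.61 / 308
cv = 0.00562 m^2/day


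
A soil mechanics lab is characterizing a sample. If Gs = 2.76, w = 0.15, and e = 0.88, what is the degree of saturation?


Using S = Gs * w / e
S = 2.76 * 0.15 / 0.88
S = 0.4705


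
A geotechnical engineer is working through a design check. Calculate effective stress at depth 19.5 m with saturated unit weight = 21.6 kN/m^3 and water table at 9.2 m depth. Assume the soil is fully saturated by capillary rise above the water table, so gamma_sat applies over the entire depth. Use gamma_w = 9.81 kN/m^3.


Result: 320.16 kPa

Derivation:
Total stress = gamma_sat * depth
sigma = 21.6 * 19.5 = 421.2 kPa
Pore water pressure u = gamma_w * (depth - d_wt)
u = 9.81 * (19.5 - 9.2) = 101.043 kPa
Effective stress = sigma - u
sigma' = 421.2 - 101.043 = 320.16 kPa


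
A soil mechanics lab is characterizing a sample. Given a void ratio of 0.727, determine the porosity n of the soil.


Result: 0.421

Derivation:
Using the relation n = e / (1 + e)
n = 0.727 / (1 + 0.727)
n = 0.727 / 1.727
n = 0.421


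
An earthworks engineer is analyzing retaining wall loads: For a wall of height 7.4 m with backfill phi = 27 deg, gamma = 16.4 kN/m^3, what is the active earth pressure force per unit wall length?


Compute active earth pressure coefficient:
Ka = tan^2(45 - phi/2) = tan^2(31.5) = 0.375525
Compute active force:
Pa = 0.5 * Ka * gamma * H^2
Pa = 0.5 * 0.375525 * 16.4 * 7.4^2
Pa = 168.62 kN/m


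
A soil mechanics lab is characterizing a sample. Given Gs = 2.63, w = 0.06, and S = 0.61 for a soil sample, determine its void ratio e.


Result: 0.2587

Derivation:
Using the relation e = Gs * w / S
e = 2.63 * 0.06 / 0.61
e = 0.2587


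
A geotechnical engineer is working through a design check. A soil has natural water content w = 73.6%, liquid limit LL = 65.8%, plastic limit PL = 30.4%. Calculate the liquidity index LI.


First compute the plasticity index:
PI = LL - PL = 65.8 - 30.4 = 35.4
Then compute the liquidity index:
LI = (w - PL) / PI
LI = (73.6 - 30.4) / 35.4
LI = 1.22


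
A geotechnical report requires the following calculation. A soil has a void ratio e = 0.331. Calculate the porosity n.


Using the relation n = e / (1 + e)
n = 0.331 / (1 + 0.331)
n = 0.331 / 1.331
n = 0.2487


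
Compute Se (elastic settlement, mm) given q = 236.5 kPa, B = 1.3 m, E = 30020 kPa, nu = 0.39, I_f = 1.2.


Result: 10.421 mm

Derivation:
Using Se = q * B * (1 - nu^2) * I_f / E
1 - nu^2 = 1 - 0.39^2 = 0.8479
Se = 236.5 * 1.3 * 0.8479 * 1.2 / 30020
Se = 0.010421 m
Convert to mm: Se = 0.010421 * 1000 = 10.421 mm


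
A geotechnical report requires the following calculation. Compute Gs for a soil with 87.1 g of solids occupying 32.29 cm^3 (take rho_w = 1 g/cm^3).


Using Gs = m_s / (V_s * rho_w)
Since rho_w = 1 g/cm^3:
Gs = 87.1 / 32.29
Gs = 2.697


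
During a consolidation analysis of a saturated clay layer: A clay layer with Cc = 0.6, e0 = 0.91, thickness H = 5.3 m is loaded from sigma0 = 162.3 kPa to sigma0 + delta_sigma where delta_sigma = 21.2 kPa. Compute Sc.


Using Sc = Cc * H / (1 + e0) * log10((sigma0 + delta_sigma) / sigma0)
Stress ratio = (162.3 + 21.2) / 162.3 = 1.13062
log10(1.13062) = 0.0533175
Cc * H / (1 + e0) = 0.6 * 5.3 / (1 + 0.91) = 1.66492
Sc = 1.66492 * 0.0533175
Sc = 0.0888 m


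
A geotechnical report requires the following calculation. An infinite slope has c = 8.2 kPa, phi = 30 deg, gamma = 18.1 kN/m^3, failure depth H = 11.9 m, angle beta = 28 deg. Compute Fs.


Using Fs = c / (gamma*H*sin(beta)*cos(beta)) + tan(phi)/tan(beta)
Cohesion contribution = 8.2 / (18.1*11.9*sin(28)*cos(28))
Cohesion contribution = 0.0918426
Friction contribution = tan(30)/tan(28) = 1.08584
Fs = 0.0918426 + 1.08584
Fs = 1.178


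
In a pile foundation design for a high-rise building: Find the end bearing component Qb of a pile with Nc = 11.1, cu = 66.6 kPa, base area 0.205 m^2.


Using Qb = Nc * cu * Ab
Qb = 11.1 * 66.6 * 0.205
Qb = 151.55 kN


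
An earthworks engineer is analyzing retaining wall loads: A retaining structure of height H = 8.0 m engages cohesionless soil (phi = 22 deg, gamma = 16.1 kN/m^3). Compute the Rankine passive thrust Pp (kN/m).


Compute passive earth pressure coefficient:
Kp = tan^2(45 + phi/2) = tan^2(56.0) = 2.197987
Compute passive force:
Pp = 0.5 * Kp * gamma * H^2
Pp = 0.5 * 2.197987 * 16.1 * 8.0^2
Pp = 1132.4 kN/m


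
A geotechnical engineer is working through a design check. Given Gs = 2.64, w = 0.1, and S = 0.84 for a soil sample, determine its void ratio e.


Using the relation e = Gs * w / S
e = 2.64 * 0.1 / 0.84
e = 0.3143


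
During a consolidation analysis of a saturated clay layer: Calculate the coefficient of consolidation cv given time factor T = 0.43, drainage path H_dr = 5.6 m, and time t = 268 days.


Result: 0.05032 m^2/day

Derivation:
Using cv = T * H_dr^2 / t
H_dr^2 = 5.6^2 = 31.36
cv = 0.43 * 31.36 / 268
cv = 0.05032 m^2/day


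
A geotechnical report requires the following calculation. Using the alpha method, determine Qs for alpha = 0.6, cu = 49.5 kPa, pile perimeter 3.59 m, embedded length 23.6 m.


Using Qs = alpha * cu * perimeter * L
Qs = 0.6 * 49.5 * 3.59 * 23.6
Qs = 2516.3 kN


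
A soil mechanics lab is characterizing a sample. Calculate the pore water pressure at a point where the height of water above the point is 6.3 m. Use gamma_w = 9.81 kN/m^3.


Result: 61.8 kPa

Derivation:
Using u = gamma_w * h_w
u = 9.81 * 6.3
u = 61.8 kPa


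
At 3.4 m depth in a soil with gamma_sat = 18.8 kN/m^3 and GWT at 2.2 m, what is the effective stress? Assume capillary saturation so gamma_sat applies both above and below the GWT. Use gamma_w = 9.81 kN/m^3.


Total stress = gamma_sat * depth
sigma = 18.8 * 3.4 = 63.92 kPa
Pore water pressure u = gamma_w * (depth - d_wt)
u = 9.81 * (3.4 - 2.2) = 11.772 kPa
Effective stress = sigma - u
sigma' = 63.92 - 11.772 = 52.15 kPa


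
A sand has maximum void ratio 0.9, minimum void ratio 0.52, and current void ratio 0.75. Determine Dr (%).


Using Dr = (e_max - e) / (e_max - e_min) * 100
e_max - e = 0.9 - 0.75 = 0.15
e_max - e_min = 0.9 - 0.52 = 0.38
Dr = 0.15 / 0.38 * 100
Dr = 39.47 %


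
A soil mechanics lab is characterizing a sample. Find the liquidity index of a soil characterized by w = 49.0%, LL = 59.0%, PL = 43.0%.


Result: 0.375

Derivation:
First compute the plasticity index:
PI = LL - PL = 59.0 - 43.0 = 16.0
Then compute the liquidity index:
LI = (w - PL) / PI
LI = (49.0 - 43.0) / 16.0
LI = 0.375


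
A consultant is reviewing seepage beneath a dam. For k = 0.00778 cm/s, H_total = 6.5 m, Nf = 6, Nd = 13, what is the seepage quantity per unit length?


Convert k to m/s for unit consistency with H:
k = 0.00778 cm/s = 0.00778 / 100 m/s = 7.78e-05 m/s
Using q = k * H * Nf / Nd
Nf / Nd = 6 / 13 = 0.4615
q = 7.78e-05 * 6.5 * 0.4615
q = 0.0002334 m^3/s per m


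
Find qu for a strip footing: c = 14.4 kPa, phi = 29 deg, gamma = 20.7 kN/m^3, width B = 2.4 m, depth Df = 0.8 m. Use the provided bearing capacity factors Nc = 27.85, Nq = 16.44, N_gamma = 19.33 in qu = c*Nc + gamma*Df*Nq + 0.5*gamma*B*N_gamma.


Compute qu = c*Nc + gamma*Df*Nq + 0.5*gamma*B*N_gamma
Term 1: 14.4 * 27.85 = 401.04
Term 2: 20.7 * 0.8 * 16.44 = 272.2464
Term 3: 0.5 * 20.7 * 2.4 * 19.33 = 480.1572
qu = 401.04 + 272.2464 + 480.1572
qu = 1153.44 kPa


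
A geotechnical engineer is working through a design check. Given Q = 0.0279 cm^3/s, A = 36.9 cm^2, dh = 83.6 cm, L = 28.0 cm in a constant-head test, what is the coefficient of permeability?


Result: 0.000253 cm/s

Derivation:
Compute hydraulic gradient:
i = dh / L = 83.6 / 28.0 = 2.98571
Then apply Darcy's law:
k = Q / (A * i)
k = 0.0279 / (36.9 * 2.98571)
k = 0.0279 / 110.173
k = 0.000253 cm/s


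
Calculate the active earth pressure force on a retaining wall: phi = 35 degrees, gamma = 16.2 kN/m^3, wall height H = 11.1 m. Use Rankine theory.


Result: 270.45 kN/m

Derivation:
Compute active earth pressure coefficient:
Ka = tan^2(45 - phi/2) = tan^2(27.5) = 0.27099
Compute active force:
Pa = 0.5 * Ka * gamma * H^2
Pa = 0.5 * 0.27099 * 16.2 * 11.1^2
Pa = 270.45 kN/m


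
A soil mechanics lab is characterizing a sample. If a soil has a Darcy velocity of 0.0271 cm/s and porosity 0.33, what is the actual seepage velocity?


Using v_s = v_d / n
v_s = 0.0271 / 0.33
v_s = 0.08212 cm/s


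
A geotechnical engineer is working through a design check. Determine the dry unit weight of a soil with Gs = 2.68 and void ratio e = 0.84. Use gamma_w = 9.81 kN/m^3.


Using gamma_d = Gs * gamma_w / (1 + e)
gamma_d = 2.68 * 9.81 / (1 + 0.84)
gamma_d = 2.68 * 9.81 / 1.84
gamma_d = 14.288 kN/m^3


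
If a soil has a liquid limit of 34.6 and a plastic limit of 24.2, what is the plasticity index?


Using PI = LL - PL
PI = 34.6 - 24.2
PI = 10.4


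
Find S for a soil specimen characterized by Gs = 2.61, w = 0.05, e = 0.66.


Using S = Gs * w / e
S = 2.61 * 0.05 / 0.66
S = 0.1977


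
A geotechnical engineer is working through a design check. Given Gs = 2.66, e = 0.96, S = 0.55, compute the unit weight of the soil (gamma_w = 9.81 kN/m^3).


Using gamma = gamma_w * (Gs + S*e) / (1 + e)
Numerator: Gs + S*e = 2.66 + 0.55*0.96 = 3.188
Denominator: 1 + e = 1 + 0.96 = 1.96
gamma = 9.81 * 3.188 / 1.96
gamma = 15.956 kN/m^3


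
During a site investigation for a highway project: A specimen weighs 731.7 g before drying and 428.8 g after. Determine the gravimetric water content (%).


Using w = (m_wet - m_dry) / m_dry * 100
m_wet - m_dry = 731.7 - 428.8 = 302.9 g
w = 302.9 / 428.8 * 100
w = 70.64 %


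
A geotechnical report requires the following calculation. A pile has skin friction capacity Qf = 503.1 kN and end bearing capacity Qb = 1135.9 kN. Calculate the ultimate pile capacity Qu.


Result: 1639.0 kN

Derivation:
Using Qu = Qf + Qb
Qu = 503.1 + 1135.9
Qu = 1639.0 kN


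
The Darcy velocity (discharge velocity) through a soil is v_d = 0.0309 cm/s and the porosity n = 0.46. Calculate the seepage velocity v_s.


Using v_s = v_d / n
v_s = 0.0309 / 0.46
v_s = 0.06717 cm/s


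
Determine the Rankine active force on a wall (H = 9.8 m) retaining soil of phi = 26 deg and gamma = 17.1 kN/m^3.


Compute active earth pressure coefficient:
Ka = tan^2(45 - phi/2) = tan^2(32.0) = 0.390462
Compute active force:
Pa = 0.5 * Ka * gamma * H^2
Pa = 0.5 * 0.390462 * 17.1 * 9.8^2
Pa = 320.62 kN/m


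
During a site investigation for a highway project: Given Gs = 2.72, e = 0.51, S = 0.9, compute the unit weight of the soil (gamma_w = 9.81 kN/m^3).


Using gamma = gamma_w * (Gs + S*e) / (1 + e)
Numerator: Gs + S*e = 2.72 + 0.9*0.51 = 3.179
Denominator: 1 + e = 1 + 0.51 = 1.51
gamma = 9.81 * 3.179 / 1.51
gamma = 20.653 kN/m^3


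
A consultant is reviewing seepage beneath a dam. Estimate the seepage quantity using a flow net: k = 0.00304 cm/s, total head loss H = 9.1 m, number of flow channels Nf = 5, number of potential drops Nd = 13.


Result: 0.0001064 m^3/s per m

Derivation:
Convert k to m/s for unit consistency with H:
k = 0.00304 cm/s = 0.00304 / 100 m/s = 3.04e-05 m/s
Using q = k * H * Nf / Nd
Nf / Nd = 5 / 13 = 0.3846
q = 3.04e-05 * 9.1 * 0.3846
q = 0.0001064 m^3/s per m


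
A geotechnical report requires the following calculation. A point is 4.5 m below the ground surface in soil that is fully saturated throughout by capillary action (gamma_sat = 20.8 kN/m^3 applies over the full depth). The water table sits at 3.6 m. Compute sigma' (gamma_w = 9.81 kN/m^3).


Total stress = gamma_sat * depth
sigma = 20.8 * 4.5 = 93.6 kPa
Pore water pressure u = gamma_w * (depth - d_wt)
u = 9.81 * (4.5 - 3.6) = 8.829 kPa
Effective stress = sigma - u
sigma' = 93.6 - 8.829 = 84.77 kPa


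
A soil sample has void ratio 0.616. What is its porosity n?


Using the relation n = e / (1 + e)
n = 0.616 / (1 + 0.616)
n = 0.616 / 1.616
n = 0.3812


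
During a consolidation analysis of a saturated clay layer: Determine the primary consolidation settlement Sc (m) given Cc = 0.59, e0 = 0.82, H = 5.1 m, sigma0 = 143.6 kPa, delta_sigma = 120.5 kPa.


Using Sc = Cc * H / (1 + e0) * log10((sigma0 + delta_sigma) / sigma0)
Stress ratio = (143.6 + 120.5) / 143.6 = 1.83914
log10(1.83914) = 0.264614
Cc * H / (1 + e0) = 0.59 * 5.1 / (1 + 0.82) = 1.6533
Sc = 1.6533 * 0.264614
Sc = 0.4375 m


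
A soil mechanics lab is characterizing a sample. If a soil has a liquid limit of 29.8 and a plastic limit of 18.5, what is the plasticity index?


Using PI = LL - PL
PI = 29.8 - 18.5
PI = 11.3


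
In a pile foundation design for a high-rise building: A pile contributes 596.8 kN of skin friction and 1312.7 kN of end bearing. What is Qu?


Result: 1909.5 kN

Derivation:
Using Qu = Qf + Qb
Qu = 596.8 + 1312.7
Qu = 1909.5 kN


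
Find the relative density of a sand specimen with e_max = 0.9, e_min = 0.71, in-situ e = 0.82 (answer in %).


Result: 42.11 %

Derivation:
Using Dr = (e_max - e) / (e_max - e_min) * 100
e_max - e = 0.9 - 0.82 = 0.08
e_max - e_min = 0.9 - 0.71 = 0.19
Dr = 0.08 / 0.19 * 100
Dr = 42.11 %


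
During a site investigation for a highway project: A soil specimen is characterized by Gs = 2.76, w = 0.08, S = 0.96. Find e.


Result: 0.23

Derivation:
Using the relation e = Gs * w / S
e = 2.76 * 0.08 / 0.96
e = 0.23


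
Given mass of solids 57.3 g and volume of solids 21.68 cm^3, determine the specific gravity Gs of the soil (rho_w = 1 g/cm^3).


Using Gs = m_s / (V_s * rho_w)
Since rho_w = 1 g/cm^3:
Gs = 57.3 / 21.68
Gs = 2.643


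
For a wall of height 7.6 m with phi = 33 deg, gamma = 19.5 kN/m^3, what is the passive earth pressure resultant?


Result: 1910.31 kN/m

Derivation:
Compute passive earth pressure coefficient:
Kp = tan^2(45 + phi/2) = tan^2(61.5) = 3.39212
Compute passive force:
Pp = 0.5 * Kp * gamma * H^2
Pp = 0.5 * 3.39212 * 19.5 * 7.6^2
Pp = 1910.31 kN/m


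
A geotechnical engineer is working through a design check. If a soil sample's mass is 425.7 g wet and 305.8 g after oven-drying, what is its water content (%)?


Using w = (m_wet - m_dry) / m_dry * 100
m_wet - m_dry = 425.7 - 305.8 = 119.9 g
w = 119.9 / 305.8 * 100
w = 39.21 %


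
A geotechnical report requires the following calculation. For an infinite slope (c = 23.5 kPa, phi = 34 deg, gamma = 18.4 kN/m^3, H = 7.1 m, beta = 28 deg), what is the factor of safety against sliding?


Using Fs = c / (gamma*H*sin(beta)*cos(beta)) + tan(phi)/tan(beta)
Cohesion contribution = 23.5 / (18.4*7.1*sin(28)*cos(28))
Cohesion contribution = 0.433958
Friction contribution = tan(34)/tan(28) = 1.26857
Fs = 0.433958 + 1.26857
Fs = 1.703


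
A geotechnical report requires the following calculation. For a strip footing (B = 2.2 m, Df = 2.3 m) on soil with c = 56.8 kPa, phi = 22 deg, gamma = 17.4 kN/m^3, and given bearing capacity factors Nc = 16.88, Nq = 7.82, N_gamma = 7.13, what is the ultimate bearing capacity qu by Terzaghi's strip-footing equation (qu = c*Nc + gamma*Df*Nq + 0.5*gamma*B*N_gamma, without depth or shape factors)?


Result: 1408.21 kPa

Derivation:
Compute qu = c*Nc + gamma*Df*Nq + 0.5*gamma*B*N_gamma
Term 1: 56.8 * 16.88 = 958.784
Term 2: 17.4 * 2.3 * 7.82 = 312.9564
Term 3: 0.5 * 17.4 * 2.2 * 7.13 = 136.4682
qu = 958.784 + 312.9564 + 136.4682
qu = 1408.21 kPa


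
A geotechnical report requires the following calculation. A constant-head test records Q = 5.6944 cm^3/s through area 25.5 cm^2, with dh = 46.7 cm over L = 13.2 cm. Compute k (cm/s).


Compute hydraulic gradient:
i = dh / L = 46.7 / 13.2 = 3.53788
Then apply Darcy's law:
k = Q / (A * i)
k = 5.6944 / (25.5 * 3.53788)
k = 5.6944 / 90.2159
k = 0.06312 cm/s


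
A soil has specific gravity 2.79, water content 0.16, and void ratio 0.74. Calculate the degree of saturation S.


Using S = Gs * w / e
S = 2.79 * 0.16 / 0.74
S = 0.6032


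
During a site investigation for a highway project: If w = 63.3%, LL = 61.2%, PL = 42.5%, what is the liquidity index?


Result: 1.112

Derivation:
First compute the plasticity index:
PI = LL - PL = 61.2 - 42.5 = 18.7
Then compute the liquidity index:
LI = (w - PL) / PI
LI = (63.3 - 42.5) / 18.7
LI = 1.112


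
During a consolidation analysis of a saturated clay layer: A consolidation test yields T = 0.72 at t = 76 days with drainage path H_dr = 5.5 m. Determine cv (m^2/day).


Result: 0.28658 m^2/day

Derivation:
Using cv = T * H_dr^2 / t
H_dr^2 = 5.5^2 = 30.25
cv = 0.72 * 30.25 / 76
cv = 0.28658 m^2/day


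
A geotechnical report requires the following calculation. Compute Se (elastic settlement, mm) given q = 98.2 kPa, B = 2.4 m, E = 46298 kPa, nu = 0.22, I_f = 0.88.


Result: 4.263 mm

Derivation:
Using Se = q * B * (1 - nu^2) * I_f / E
1 - nu^2 = 1 - 0.22^2 = 0.9516
Se = 98.2 * 2.4 * 0.9516 * 0.88 / 46298
Se = 0.004263 m
Convert to mm: Se = 0.004263 * 1000 = 4.263 mm


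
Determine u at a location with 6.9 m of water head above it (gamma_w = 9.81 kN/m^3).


Using u = gamma_w * h_w
u = 9.81 * 6.9
u = 67.69 kPa


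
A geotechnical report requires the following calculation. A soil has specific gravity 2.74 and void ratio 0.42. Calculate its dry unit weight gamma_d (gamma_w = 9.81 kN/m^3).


Result: 18.929 kN/m^3

Derivation:
Using gamma_d = Gs * gamma_w / (1 + e)
gamma_d = 2.74 * 9.81 / (1 + 0.42)
gamma_d = 2.74 * 9.81 / 1.42
gamma_d = 18.929 kN/m^3


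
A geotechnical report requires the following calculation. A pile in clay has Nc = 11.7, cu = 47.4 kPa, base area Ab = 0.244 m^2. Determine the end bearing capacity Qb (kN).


Result: 135.32 kN

Derivation:
Using Qb = Nc * cu * Ab
Qb = 11.7 * 47.4 * 0.244
Qb = 135.32 kN


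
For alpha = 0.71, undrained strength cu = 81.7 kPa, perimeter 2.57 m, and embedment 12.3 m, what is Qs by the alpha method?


Result: 1833.66 kN

Derivation:
Using Qs = alpha * cu * perimeter * L
Qs = 0.71 * 81.7 * 2.57 * 12.3
Qs = 1833.66 kN


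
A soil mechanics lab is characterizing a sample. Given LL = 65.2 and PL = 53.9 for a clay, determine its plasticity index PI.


Using PI = LL - PL
PI = 65.2 - 53.9
PI = 11.3


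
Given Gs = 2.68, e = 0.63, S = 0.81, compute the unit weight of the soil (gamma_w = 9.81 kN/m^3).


Result: 19.201 kN/m^3

Derivation:
Using gamma = gamma_w * (Gs + S*e) / (1 + e)
Numerator: Gs + S*e = 2.68 + 0.81*0.63 = 3.1903
Denominator: 1 + e = 1 + 0.63 = 1.63
gamma = 9.81 * 3.1903 / 1.63
gamma = 19.201 kN/m^3


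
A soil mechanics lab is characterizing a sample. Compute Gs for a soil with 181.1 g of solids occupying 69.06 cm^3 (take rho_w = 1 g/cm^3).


Using Gs = m_s / (V_s * rho_w)
Since rho_w = 1 g/cm^3:
Gs = 181.1 / 69.06
Gs = 2.622


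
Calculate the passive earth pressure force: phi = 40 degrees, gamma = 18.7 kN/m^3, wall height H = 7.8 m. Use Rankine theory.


Compute passive earth pressure coefficient:
Kp = tan^2(45 + phi/2) = tan^2(65.0) = 4.59891
Compute passive force:
Pp = 0.5 * Kp * gamma * H^2
Pp = 0.5 * 4.59891 * 18.7 * 7.8^2
Pp = 2616.11 kN/m


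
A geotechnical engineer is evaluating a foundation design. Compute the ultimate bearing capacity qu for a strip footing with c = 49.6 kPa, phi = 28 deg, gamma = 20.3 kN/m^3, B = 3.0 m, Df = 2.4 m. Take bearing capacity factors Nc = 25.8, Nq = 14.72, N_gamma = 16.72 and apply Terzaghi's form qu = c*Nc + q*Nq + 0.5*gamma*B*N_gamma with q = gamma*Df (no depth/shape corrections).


Compute qu = c*Nc + gamma*Df*Nq + 0.5*gamma*B*N_gamma
Term 1: 49.6 * 25.8 = 1279.68
Term 2: 20.3 * 2.4 * 14.72 = 717.1584
Term 3: 0.5 * 20.3 * 3.0 * 16.72 = 509.124
qu = 1279.68 + 717.1584 + 509.124
qu = 2505.96 kPa


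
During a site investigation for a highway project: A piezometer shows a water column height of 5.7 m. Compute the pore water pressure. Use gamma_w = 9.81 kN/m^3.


Result: 55.92 kPa

Derivation:
Using u = gamma_w * h_w
u = 9.81 * 5.7
u = 55.92 kPa


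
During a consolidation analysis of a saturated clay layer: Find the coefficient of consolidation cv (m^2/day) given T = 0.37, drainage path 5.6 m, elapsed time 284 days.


Using cv = T * H_dr^2 / t
H_dr^2 = 5.6^2 = 31.36
cv = 0.37 * 31.36 / 284
cv = 0.04086 m^2/day


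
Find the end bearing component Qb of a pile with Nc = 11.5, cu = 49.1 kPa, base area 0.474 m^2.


Result: 267.64 kN

Derivation:
Using Qb = Nc * cu * Ab
Qb = 11.5 * 49.1 * 0.474
Qb = 267.64 kN


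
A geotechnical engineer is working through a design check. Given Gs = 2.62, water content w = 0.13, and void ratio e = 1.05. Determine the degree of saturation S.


Using S = Gs * w / e
S = 2.62 * 0.13 / 1.05
S = 0.3244
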